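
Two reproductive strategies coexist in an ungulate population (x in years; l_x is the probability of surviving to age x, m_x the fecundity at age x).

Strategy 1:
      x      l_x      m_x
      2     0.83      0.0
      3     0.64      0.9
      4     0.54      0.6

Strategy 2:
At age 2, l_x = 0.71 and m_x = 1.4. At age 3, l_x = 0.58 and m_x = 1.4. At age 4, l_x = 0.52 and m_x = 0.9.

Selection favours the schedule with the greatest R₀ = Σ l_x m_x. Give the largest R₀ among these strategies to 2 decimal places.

2.27

Strategy 1: R₀ = 0.83×0.0 + 0.64×0.9 + 0.54×0.6 = 0.9000
Strategy 2: R₀ = 0.71×1.4 + 0.58×1.4 + 0.52×0.9 = 2.2740
Highest R₀: strategy 2 with 2.2740.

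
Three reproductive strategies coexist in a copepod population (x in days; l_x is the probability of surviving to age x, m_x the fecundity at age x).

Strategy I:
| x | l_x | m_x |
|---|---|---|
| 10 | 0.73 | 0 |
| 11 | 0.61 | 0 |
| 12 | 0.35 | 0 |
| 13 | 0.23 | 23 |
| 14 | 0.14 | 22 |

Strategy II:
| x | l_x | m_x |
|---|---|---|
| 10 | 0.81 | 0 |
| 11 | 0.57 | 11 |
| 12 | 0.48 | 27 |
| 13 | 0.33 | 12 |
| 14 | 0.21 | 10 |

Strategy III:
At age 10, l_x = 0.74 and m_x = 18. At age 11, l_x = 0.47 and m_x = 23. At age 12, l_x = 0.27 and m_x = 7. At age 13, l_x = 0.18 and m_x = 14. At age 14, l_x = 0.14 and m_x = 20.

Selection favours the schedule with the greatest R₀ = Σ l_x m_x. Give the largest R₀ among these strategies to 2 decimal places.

31.34

Strategy I: R₀ = 0.73×0 + 0.61×0 + 0.35×0 + 0.23×23 + 0.14×22 = 8.3700
Strategy II: R₀ = 0.81×0 + 0.57×11 + 0.48×27 + 0.33×12 + 0.21×10 = 25.2900
Strategy III: R₀ = 0.74×18 + 0.47×23 + 0.27×7 + 0.18×14 + 0.14×20 = 31.3400
Highest R₀: strategy III with 31.3400.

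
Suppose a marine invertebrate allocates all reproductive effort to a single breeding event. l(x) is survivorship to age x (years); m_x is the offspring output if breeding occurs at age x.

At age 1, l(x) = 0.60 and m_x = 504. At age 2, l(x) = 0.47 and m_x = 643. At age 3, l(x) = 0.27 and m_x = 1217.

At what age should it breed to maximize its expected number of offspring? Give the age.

Expected offspring if breeding at age x = l(x) × m_x:
  age 1: 0.60 × 504 = 302.400
  age 2: 0.47 × 643 = 302.210
  age 3: 0.27 × 1217 = 328.590
Maximum at age 3 (328.590).

3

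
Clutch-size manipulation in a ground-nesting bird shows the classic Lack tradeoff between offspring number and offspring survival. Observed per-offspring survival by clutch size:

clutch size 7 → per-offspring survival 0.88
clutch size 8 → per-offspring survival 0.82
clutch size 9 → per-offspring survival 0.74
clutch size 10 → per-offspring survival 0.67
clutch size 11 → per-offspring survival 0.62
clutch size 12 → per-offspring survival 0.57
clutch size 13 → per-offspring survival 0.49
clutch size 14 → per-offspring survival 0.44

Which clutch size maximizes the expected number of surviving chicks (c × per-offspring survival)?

Expected surviving chicks = c × s(c):
  c=7: 7 × 0.88 = 6.160
  c=8: 8 × 0.82 = 6.560
  c=9: 9 × 0.74 = 6.660
  c=10: 10 × 0.67 = 6.700
  c=11: 11 × 0.62 = 6.820
  c=12: 12 × 0.57 = 6.840
  c=13: 13 × 0.49 = 6.370
  c=14: 14 × 0.44 = 6.160
Maximum at c = 12 (6.840 surviving chicks).

12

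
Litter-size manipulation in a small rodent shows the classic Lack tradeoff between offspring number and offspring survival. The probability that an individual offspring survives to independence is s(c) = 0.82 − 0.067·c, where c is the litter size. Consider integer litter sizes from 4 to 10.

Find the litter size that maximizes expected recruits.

Expected recruits = c × s(c):
  c=4: 4 × 0.552 = 2.208
  c=5: 5 × 0.485 = 2.425
  c=6: 6 × 0.418 = 2.508
  c=7: 7 × 0.351 = 2.457
  c=8: 8 × 0.284 = 2.272
  c=9: 9 × 0.217 = 1.953
  c=10: 10 × 0.150 = 1.500
Maximum at c = 6 (2.508 recruits).

6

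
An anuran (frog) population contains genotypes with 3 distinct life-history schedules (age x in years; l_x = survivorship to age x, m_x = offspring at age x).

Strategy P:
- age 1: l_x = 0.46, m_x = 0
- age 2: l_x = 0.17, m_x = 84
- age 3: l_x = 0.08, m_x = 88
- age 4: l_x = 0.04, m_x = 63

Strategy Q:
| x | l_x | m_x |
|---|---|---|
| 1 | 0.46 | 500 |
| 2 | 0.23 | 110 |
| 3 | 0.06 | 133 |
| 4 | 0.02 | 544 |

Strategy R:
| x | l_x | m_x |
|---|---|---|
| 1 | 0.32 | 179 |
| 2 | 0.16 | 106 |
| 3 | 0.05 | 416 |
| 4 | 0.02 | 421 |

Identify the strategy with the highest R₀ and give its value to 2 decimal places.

Strategy P: R₀ = 0.46×0 + 0.17×84 + 0.08×88 + 0.04×63 = 23.8400
Strategy Q: R₀ = 0.46×500 + 0.23×110 + 0.06×133 + 0.02×544 = 274.1600
Strategy R: R₀ = 0.32×179 + 0.16×106 + 0.05×416 + 0.02×421 = 103.4600
Highest R₀: strategy Q with 274.1600.

274.16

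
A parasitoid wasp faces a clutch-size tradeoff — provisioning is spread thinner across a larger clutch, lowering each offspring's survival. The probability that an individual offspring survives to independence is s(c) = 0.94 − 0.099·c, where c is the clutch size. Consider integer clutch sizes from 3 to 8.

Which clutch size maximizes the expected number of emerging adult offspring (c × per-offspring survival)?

5

Expected emerging adult offspring = c × s(c):
  c=3: 3 × 0.643 = 1.929
  c=4: 4 × 0.544 = 2.176
  c=5: 5 × 0.445 = 2.225
  c=6: 6 × 0.346 = 2.076
  c=7: 7 × 0.247 = 1.729
  c=8: 8 × 0.148 = 1.184
Maximum at c = 5 (2.225 emerging adult offspring).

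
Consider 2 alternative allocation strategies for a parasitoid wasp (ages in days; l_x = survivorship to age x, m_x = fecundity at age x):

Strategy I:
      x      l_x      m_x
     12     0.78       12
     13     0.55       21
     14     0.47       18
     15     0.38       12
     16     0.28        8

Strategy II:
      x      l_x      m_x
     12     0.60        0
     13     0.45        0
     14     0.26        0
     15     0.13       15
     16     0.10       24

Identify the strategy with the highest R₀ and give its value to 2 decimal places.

36.17

Strategy I: R₀ = 0.78×12 + 0.55×21 + 0.47×18 + 0.38×12 + 0.28×8 = 36.1700
Strategy II: R₀ = 0.60×0 + 0.45×0 + 0.26×0 + 0.13×15 + 0.10×24 = 4.3500
Highest R₀: strategy I with 36.1700.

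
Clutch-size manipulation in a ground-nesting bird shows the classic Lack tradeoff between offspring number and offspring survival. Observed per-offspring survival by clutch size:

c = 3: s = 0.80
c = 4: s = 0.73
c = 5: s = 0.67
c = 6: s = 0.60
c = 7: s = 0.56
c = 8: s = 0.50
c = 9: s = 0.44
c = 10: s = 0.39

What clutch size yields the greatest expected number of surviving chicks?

Expected surviving chicks = c × s(c):
  c=3: 3 × 0.80 = 2.400
  c=4: 4 × 0.73 = 2.920
  c=5: 5 × 0.67 = 3.350
  c=6: 6 × 0.60 = 3.600
  c=7: 7 × 0.56 = 3.920
  c=8: 8 × 0.50 = 4.000
  c=9: 9 × 0.44 = 3.960
  c=10: 10 × 0.39 = 3.900
Maximum at c = 8 (4.000 surviving chicks).

8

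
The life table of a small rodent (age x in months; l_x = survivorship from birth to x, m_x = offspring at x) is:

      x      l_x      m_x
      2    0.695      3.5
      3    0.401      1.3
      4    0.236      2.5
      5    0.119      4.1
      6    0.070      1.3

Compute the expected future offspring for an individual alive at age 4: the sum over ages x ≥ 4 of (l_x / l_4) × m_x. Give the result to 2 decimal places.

4.95

l_4 = 0.236. Conditional survival from age 4 to x is l_x / l_4.
  x=4: (0.236/0.236) × 2.5 = 2.5000
  x=5: (0.119/0.236) × 4.1 = 2.0674
  x=6: (0.070/0.236) × 1.3 = 0.3856
Sum = 2.5000 + 2.0674 + 0.3856 = 4.9530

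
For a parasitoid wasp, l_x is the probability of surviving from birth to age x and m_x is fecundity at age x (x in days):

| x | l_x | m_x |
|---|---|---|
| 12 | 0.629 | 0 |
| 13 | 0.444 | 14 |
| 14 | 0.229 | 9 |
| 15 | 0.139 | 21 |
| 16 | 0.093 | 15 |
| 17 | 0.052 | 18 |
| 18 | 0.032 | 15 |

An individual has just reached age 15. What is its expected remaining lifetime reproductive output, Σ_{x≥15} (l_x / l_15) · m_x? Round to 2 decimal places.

41.22

l_15 = 0.139. Conditional survival from age 15 to x is l_x / l_15.
  x=15: (0.139/0.139) × 21 = 21.0000
  x=16: (0.093/0.139) × 15 = 10.0360
  x=17: (0.052/0.139) × 18 = 6.7338
  x=18: (0.032/0.139) × 15 = 3.4532
Sum = 21.0000 + 10.0360 + 6.7338 + 3.4532 = 41.2230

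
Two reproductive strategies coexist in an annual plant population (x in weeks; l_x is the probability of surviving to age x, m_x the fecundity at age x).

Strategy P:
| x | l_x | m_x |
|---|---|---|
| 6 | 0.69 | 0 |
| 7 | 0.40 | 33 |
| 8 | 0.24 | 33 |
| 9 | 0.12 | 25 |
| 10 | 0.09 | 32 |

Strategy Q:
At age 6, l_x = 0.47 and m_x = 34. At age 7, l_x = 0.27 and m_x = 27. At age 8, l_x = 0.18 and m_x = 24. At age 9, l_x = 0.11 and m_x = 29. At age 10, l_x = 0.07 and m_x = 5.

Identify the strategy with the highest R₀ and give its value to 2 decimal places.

Strategy P: R₀ = 0.69×0 + 0.40×33 + 0.24×33 + 0.12×25 + 0.09×32 = 27.0000
Strategy Q: R₀ = 0.47×34 + 0.27×27 + 0.18×24 + 0.11×29 + 0.07×5 = 31.1300
Highest R₀: strategy Q with 31.1300.

31.13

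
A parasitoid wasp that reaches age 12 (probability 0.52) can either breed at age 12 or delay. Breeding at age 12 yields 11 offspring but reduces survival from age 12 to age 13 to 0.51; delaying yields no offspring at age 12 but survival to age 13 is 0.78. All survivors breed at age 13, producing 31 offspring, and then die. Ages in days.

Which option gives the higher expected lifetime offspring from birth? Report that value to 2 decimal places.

13.94

breed at age 12: R₀ = 0.52 × (11 + 0.51 × 31) = 0.52 × 26.8100 = 13.9412
delay to age 13: R₀ = 0.52 × (0.78 × 31) = 0.52 × 24.1800 = 12.5736
Higher: breed at age 12 (13.9412).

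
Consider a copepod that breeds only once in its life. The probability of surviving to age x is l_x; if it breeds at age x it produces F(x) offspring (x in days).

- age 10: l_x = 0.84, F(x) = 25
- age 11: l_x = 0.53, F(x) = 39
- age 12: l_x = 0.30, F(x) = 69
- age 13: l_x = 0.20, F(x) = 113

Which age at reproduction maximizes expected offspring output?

13

Expected offspring if breeding at age x = l_x × F(x):
  age 10: 0.84 × 25 = 21.000
  age 11: 0.53 × 39 = 20.670
  age 12: 0.30 × 69 = 20.700
  age 13: 0.20 × 113 = 22.600
Maximum at age 13 (22.600).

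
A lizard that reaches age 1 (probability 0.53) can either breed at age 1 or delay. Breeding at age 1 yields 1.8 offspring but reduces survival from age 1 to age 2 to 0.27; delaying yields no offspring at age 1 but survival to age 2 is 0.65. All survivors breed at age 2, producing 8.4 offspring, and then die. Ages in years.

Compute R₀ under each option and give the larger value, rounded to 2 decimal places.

breed at age 1: R₀ = 0.53 × (1.8 + 0.27 × 8.4) = 0.53 × 4.0680 = 2.1560
delay to age 2: R₀ = 0.53 × (0.65 × 8.4) = 0.53 × 5.4600 = 2.8938
Higher: delay to age 2 (2.8938).

2.89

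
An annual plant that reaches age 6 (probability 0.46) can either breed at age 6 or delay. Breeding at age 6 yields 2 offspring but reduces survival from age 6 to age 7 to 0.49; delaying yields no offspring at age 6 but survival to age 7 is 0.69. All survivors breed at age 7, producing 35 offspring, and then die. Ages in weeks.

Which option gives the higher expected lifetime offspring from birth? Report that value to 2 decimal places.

11.11

breed at age 6: R₀ = 0.46 × (2 + 0.49 × 35) = 0.46 × 19.1500 = 8.8090
delay to age 7: R₀ = 0.46 × (0.69 × 35) = 0.46 × 24.1500 = 11.1090
Higher: delay to age 7 (11.1090).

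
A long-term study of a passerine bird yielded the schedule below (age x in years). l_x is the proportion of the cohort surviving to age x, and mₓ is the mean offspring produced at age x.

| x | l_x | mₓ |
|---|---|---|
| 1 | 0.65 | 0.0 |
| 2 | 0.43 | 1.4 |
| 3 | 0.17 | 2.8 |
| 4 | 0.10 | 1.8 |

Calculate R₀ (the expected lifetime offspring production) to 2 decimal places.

R₀ = Σ l_x mₓ:
  age 1: 0.65 × 0.0 = 0.0000
  age 2: 0.43 × 1.4 = 0.6020
  age 3: 0.17 × 2.8 = 0.4760
  age 4: 0.10 × 1.8 = 0.1800
R₀ = 0.0000 + 0.6020 + 0.4760 + 0.1800 = 1.2580

1.26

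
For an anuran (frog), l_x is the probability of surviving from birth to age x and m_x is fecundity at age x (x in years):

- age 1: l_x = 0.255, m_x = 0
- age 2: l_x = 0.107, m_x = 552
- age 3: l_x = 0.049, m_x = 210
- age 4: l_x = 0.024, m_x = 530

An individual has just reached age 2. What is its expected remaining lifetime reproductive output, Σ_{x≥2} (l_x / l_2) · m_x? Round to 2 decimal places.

l_2 = 0.107. Conditional survival from age 2 to x is l_x / l_2.
  x=2: (0.107/0.107) × 552 = 552.0000
  x=3: (0.049/0.107) × 210 = 96.1682
  x=4: (0.024/0.107) × 530 = 118.8785
Sum = 552.0000 + 96.1682 + 118.8785 = 767.0467

767.05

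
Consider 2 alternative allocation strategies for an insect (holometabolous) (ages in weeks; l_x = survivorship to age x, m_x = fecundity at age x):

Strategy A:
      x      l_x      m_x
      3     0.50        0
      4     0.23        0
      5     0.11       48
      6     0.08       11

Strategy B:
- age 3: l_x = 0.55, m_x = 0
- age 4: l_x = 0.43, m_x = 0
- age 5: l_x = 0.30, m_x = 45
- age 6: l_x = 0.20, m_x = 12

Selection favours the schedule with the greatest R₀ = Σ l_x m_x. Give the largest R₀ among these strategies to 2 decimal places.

15.90

Strategy A: R₀ = 0.50×0 + 0.23×0 + 0.11×48 + 0.08×11 = 6.1600
Strategy B: R₀ = 0.55×0 + 0.43×0 + 0.30×45 + 0.20×12 = 15.9000
Highest R₀: strategy B with 15.9000.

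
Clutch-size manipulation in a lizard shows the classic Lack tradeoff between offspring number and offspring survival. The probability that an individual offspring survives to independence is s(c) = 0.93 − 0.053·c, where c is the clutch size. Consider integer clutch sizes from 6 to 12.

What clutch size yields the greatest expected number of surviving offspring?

Expected surviving offspring = c × s(c):
  c=6: 6 × 0.612 = 3.672
  c=7: 7 × 0.559 = 3.913
  c=8: 8 × 0.506 = 4.048
  c=9: 9 × 0.453 = 4.077
  c=10: 10 × 0.400 = 4.000
  c=11: 11 × 0.347 = 3.817
  c=12: 12 × 0.294 = 3.528
Maximum at c = 9 (4.077 surviving offspring).

9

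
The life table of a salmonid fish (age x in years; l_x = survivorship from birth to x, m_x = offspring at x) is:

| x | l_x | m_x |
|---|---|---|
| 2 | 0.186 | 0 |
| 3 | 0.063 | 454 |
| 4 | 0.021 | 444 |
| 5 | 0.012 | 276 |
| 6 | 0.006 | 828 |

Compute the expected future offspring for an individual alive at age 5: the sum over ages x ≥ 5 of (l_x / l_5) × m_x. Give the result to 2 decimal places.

l_5 = 0.012. Conditional survival from age 5 to x is l_x / l_5.
  x=5: (0.012/0.012) × 276 = 276.0000
  x=6: (0.006/0.012) × 828 = 414.0000
Sum = 276.0000 + 414.0000 = 690.0000

690.00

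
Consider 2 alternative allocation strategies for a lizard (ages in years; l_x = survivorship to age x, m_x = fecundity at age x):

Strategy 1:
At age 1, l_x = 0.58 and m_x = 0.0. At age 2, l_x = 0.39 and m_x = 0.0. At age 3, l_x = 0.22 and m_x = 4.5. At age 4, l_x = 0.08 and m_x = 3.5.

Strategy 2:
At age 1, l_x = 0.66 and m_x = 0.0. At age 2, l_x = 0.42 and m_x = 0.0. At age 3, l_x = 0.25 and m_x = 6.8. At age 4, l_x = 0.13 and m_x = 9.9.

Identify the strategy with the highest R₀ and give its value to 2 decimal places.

2.99

Strategy 1: R₀ = 0.58×0.0 + 0.39×0.0 + 0.22×4.5 + 0.08×3.5 = 1.2700
Strategy 2: R₀ = 0.66×0.0 + 0.42×0.0 + 0.25×6.8 + 0.13×9.9 = 2.9870
Highest R₀: strategy 2 with 2.9870.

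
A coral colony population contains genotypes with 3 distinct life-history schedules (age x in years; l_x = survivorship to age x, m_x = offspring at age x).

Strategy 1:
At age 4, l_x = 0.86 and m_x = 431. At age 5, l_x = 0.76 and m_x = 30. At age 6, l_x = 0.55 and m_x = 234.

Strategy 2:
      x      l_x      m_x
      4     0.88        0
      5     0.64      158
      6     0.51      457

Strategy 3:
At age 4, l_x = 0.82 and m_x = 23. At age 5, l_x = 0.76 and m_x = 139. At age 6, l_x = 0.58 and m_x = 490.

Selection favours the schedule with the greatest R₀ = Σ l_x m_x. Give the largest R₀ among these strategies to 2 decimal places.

Strategy 1: R₀ = 0.86×431 + 0.76×30 + 0.55×234 = 522.1600
Strategy 2: R₀ = 0.88×0 + 0.64×158 + 0.51×457 = 334.1900
Strategy 3: R₀ = 0.82×23 + 0.76×139 + 0.58×490 = 408.7000
Highest R₀: strategy 1 with 522.1600.

522.16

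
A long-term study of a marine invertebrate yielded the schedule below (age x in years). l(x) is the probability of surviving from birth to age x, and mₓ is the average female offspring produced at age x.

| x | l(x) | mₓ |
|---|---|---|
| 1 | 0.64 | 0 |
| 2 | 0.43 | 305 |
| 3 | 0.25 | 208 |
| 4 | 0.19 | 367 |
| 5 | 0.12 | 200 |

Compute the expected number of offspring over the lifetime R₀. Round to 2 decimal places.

R₀ = Σ l(x) mₓ:
  age 1: 0.64 × 0 = 0.0000
  age 2: 0.43 × 305 = 131.1500
  age 3: 0.25 × 208 = 52.0000
  age 4: 0.19 × 367 = 69.7300
  age 5: 0.12 × 200 = 24.0000
R₀ = 0.0000 + 131.1500 + 52.0000 + 69.7300 + 24.0000 = 276.8800

276.88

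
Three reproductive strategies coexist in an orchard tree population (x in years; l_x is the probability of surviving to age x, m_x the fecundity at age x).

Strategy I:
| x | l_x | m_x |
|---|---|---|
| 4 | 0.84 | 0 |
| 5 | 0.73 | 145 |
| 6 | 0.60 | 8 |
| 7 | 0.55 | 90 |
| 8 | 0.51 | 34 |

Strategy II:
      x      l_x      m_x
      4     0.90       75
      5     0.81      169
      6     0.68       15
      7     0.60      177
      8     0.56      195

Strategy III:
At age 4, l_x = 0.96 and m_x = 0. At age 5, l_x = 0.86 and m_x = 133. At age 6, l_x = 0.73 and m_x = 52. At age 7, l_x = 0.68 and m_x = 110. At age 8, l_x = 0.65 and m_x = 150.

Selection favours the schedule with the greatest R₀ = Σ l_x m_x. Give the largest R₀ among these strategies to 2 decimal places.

Strategy I: R₀ = 0.84×0 + 0.73×145 + 0.60×8 + 0.55×90 + 0.51×34 = 177.4900
Strategy II: R₀ = 0.90×75 + 0.81×169 + 0.68×15 + 0.60×177 + 0.56×195 = 429.9900
Strategy III: R₀ = 0.96×0 + 0.86×133 + 0.73×52 + 0.68×110 + 0.65×150 = 324.6400
Highest R₀: strategy II with 429.9900.

429.99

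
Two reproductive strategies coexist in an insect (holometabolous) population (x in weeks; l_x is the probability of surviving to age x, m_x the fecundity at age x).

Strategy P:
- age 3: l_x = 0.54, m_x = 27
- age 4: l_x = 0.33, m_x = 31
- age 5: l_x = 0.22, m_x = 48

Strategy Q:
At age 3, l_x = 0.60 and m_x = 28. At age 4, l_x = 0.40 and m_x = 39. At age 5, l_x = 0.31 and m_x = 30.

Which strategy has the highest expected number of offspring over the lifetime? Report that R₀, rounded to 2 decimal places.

41.70

Strategy P: R₀ = 0.54×27 + 0.33×31 + 0.22×48 = 35.3700
Strategy Q: R₀ = 0.60×28 + 0.40×39 + 0.31×30 = 41.7000
Highest R₀: strategy Q with 41.7000.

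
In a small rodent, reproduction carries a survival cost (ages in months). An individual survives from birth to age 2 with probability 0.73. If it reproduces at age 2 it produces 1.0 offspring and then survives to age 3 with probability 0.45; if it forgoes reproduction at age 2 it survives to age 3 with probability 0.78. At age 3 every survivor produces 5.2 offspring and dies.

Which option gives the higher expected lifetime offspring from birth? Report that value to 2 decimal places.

breed at age 2: R₀ = 0.73 × (1.0 + 0.45 × 5.2) = 0.73 × 3.3400 = 2.4382
delay to age 3: R₀ = 0.73 × (0.78 × 5.2) = 0.73 × 4.0560 = 2.9609
Higher: delay to age 3 (2.9609).

2.96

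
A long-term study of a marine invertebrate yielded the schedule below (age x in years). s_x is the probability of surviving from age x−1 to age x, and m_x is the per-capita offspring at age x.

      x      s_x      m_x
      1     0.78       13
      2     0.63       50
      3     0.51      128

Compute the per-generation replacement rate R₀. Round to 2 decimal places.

Survivorship from birth: l_x = s_1·s_2·…·s_x.
  l_1 = 0.78000
  l_2 = 0.49140
  l_3 = 0.25061
R₀ = Σ l_x m_x:
  age 1: 0.78000 × 13 = 10.1400
  age 2: 0.49140 × 50 = 24.5700
  age 3: 0.25061 × 128 = 32.0781
R₀ = 10.1400 + 24.5700 + 32.0781 = 66.7881

66.79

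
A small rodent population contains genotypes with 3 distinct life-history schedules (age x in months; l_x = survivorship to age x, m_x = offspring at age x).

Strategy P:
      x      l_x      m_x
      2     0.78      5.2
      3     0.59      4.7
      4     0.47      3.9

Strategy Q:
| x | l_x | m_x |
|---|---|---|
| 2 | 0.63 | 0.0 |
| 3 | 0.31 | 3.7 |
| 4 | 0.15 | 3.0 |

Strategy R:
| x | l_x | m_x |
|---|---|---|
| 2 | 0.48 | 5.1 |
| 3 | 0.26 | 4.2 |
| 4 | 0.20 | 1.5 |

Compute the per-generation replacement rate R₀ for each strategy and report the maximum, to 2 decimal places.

Strategy P: R₀ = 0.78×5.2 + 0.59×4.7 + 0.47×3.9 = 8.6620
Strategy Q: R₀ = 0.63×0.0 + 0.31×3.7 + 0.15×3.0 = 1.5970
Strategy R: R₀ = 0.48×5.1 + 0.26×4.2 + 0.20×1.5 = 3.8400
Highest R₀: strategy P with 8.6620.

8.66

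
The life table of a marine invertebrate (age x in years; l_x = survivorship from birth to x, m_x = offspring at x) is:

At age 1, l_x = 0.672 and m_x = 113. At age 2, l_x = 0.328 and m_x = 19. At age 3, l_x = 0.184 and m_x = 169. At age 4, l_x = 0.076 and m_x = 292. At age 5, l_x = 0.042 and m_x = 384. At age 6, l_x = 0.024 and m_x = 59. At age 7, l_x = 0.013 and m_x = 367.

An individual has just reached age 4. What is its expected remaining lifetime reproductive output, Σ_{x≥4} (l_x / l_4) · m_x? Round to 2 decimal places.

l_4 = 0.076. Conditional survival from age 4 to x is l_x / l_4.
  x=4: (0.076/0.076) × 292 = 292.0000
  x=5: (0.042/0.076) × 384 = 212.2105
  x=6: (0.024/0.076) × 59 = 18.6316
  x=7: (0.013/0.076) × 367 = 62.7763
Sum = 292.0000 + 212.2105 + 18.6316 + 62.7763 = 585.6184

585.62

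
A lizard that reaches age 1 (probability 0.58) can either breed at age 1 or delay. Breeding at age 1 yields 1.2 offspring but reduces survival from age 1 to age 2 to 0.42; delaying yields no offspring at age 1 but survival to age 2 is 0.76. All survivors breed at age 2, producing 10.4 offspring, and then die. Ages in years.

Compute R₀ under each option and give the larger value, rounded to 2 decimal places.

4.58

breed at age 1: R₀ = 0.58 × (1.2 + 0.42 × 10.4) = 0.58 × 5.5680 = 3.2294
delay to age 2: R₀ = 0.58 × (0.76 × 10.4) = 0.58 × 7.9040 = 4.5843
Higher: delay to age 2 (4.5843).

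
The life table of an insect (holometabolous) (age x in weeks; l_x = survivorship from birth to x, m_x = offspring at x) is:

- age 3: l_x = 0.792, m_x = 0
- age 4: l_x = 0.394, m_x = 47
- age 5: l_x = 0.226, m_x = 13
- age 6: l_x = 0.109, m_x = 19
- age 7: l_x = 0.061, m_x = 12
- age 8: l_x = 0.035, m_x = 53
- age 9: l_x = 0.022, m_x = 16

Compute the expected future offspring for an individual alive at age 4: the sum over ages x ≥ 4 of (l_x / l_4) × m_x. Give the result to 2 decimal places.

67.17

l_4 = 0.394. Conditional survival from age 4 to x is l_x / l_4.
  x=4: (0.394/0.394) × 47 = 47.0000
  x=5: (0.226/0.394) × 13 = 7.4569
  x=6: (0.109/0.394) × 19 = 5.2563
  x=7: (0.061/0.394) × 12 = 1.8579
  x=8: (0.035/0.394) × 53 = 4.7081
  x=9: (0.022/0.394) × 16 = 0.8934
Sum = 47.0000 + 7.4569 + 5.2563 + 1.8579 + 4.7081 + 0.8934 = 67.1726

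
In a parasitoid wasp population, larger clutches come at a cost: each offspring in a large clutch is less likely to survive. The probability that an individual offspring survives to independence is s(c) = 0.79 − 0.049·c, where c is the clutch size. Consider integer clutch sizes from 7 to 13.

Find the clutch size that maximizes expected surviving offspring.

8

Expected surviving offspring = c × s(c):
  c=7: 7 × 0.447 = 3.129
  c=8: 8 × 0.398 = 3.184
  c=9: 9 × 0.349 = 3.141
  c=10: 10 × 0.300 = 3.000
  c=11: 11 × 0.251 = 2.761
  c=12: 12 × 0.202 = 2.424
  c=13: 13 × 0.153 = 1.989
Maximum at c = 8 (3.184 surviving offspring).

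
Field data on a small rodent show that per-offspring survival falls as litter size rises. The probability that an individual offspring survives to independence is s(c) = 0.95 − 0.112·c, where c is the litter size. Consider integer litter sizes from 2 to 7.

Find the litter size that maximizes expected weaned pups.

Expected weaned pups = c × s(c):
  c=2: 2 × 0.726 = 1.452
  c=3: 3 × 0.614 = 1.842
  c=4: 4 × 0.502 = 2.008
  c=5: 5 × 0.390 = 1.950
  c=6: 6 × 0.278 = 1.668
  c=7: 7 × 0.166 = 1.162
Maximum at c = 4 (2.008 weaned pups).

4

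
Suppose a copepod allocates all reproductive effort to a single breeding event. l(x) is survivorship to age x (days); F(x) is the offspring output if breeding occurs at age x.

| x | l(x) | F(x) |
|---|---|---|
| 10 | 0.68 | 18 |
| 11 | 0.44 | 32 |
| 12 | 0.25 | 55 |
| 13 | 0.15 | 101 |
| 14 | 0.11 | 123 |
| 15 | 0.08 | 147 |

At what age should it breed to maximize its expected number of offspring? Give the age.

Expected offspring if breeding at age x = l(x) × F(x):
  age 10: 0.68 × 18 = 12.240
  age 11: 0.44 × 32 = 14.080
  age 12: 0.25 × 55 = 13.750
  age 13: 0.15 × 101 = 15.150
  age 14: 0.11 × 123 = 13.530
  age 15: 0.08 × 147 = 11.760
Maximum at age 13 (15.150).

13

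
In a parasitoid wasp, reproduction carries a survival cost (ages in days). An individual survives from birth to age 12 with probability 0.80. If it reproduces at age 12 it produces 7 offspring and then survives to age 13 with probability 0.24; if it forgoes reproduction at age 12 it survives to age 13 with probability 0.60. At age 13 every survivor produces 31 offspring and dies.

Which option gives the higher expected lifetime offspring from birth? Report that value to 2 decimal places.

14.88

breed at age 12: R₀ = 0.80 × (7 + 0.24 × 31) = 0.80 × 14.4400 = 11.5520
delay to age 13: R₀ = 0.80 × (0.60 × 31) = 0.80 × 18.6000 = 14.8800
Higher: delay to age 13 (14.8800).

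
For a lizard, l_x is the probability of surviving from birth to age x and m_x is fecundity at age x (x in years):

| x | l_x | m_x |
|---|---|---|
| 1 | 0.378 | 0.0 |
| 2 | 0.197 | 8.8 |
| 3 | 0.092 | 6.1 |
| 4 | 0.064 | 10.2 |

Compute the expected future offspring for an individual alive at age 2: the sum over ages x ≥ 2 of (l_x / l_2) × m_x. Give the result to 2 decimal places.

l_2 = 0.197. Conditional survival from age 2 to x is l_x / l_2.
  x=2: (0.197/0.197) × 8.8 = 8.8000
  x=3: (0.092/0.197) × 6.1 = 2.8487
  x=4: (0.064/0.197) × 10.2 = 3.3137
Sum = 8.8000 + 2.8487 + 3.3137 = 14.9624

14.96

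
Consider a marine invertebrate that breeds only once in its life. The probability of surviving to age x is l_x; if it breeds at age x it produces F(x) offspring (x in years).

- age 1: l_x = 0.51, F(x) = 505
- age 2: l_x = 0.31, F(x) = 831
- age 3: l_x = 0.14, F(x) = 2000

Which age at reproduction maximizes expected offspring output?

3

Expected offspring if breeding at age x = l_x × F(x):
  age 1: 0.51 × 505 = 257.550
  age 2: 0.31 × 831 = 257.610
  age 3: 0.14 × 2000 = 280.000
Maximum at age 3 (280.000).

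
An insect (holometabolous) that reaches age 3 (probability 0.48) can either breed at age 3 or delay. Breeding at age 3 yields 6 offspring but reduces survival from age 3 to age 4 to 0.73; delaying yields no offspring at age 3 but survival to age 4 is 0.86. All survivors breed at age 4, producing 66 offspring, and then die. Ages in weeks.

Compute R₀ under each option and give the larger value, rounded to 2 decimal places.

27.24

breed at age 3: R₀ = 0.48 × (6 + 0.73 × 66) = 0.48 × 54.1800 = 26.0064
delay to age 4: R₀ = 0.48 × (0.86 × 66) = 0.48 × 56.7600 = 27.2448
Higher: delay to age 4 (27.2448).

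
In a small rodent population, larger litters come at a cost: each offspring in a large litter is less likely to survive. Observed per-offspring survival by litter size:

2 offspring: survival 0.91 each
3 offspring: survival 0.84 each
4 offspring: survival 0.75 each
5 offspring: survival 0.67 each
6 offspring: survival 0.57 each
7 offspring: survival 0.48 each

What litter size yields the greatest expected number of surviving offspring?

Expected surviving offspring = c × s(c):
  c=2: 2 × 0.91 = 1.820
  c=3: 3 × 0.84 = 2.520
  c=4: 4 × 0.75 = 3.000
  c=5: 5 × 0.67 = 3.350
  c=6: 6 × 0.57 = 3.420
  c=7: 7 × 0.48 = 3.360
Maximum at c = 6 (3.420 surviving offspring).

6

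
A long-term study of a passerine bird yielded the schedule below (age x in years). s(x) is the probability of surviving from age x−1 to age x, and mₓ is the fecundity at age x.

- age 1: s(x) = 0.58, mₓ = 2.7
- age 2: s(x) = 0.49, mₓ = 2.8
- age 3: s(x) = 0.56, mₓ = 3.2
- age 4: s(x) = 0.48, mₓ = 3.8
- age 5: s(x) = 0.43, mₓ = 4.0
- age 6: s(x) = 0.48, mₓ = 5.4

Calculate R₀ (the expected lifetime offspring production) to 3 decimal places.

Survivorship from birth: l_x = s_1·s_2·…·s_x.
  l_1 = 0.58000
  l_2 = 0.28420
  l_3 = 0.15915
  l_4 = 0.07639
  l_5 = 0.03285
  l_6 = 0.01577
R₀ = Σ l_x mₓ:
  age 1: 0.58000 × 2.7 = 1.5660
  age 2: 0.28420 × 2.8 = 0.7958
  age 3: 0.15915 × 3.2 = 0.5093
  age 4: 0.07639 × 3.8 = 0.2903
  age 5: 0.03285 × 4.0 = 0.1314
  age 6: 0.01577 × 5.4 = 0.0852
R₀ = 1.5660 + 0.7958 + 0.5093 + 0.2903 + 0.1314 + 0.0852 = 3.3779

3.378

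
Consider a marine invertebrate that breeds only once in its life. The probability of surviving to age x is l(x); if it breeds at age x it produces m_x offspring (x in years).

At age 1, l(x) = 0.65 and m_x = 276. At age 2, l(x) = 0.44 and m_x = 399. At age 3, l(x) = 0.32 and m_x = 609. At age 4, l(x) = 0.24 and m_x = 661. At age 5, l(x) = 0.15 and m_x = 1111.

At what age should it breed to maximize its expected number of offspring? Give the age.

Expected offspring if breeding at age x = l(x) × m_x:
  age 1: 0.65 × 276 = 179.400
  age 2: 0.44 × 399 = 175.560
  age 3: 0.32 × 609 = 194.880
  age 4: 0.24 × 661 = 158.640
  age 5: 0.15 × 1111 = 166.650
Maximum at age 3 (194.880).

3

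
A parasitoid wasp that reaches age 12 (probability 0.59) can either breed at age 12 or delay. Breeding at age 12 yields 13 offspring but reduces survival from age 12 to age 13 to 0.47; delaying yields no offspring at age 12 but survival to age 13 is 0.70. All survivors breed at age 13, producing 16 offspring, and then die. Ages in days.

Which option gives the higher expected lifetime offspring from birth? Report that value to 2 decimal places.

breed at age 12: R₀ = 0.59 × (13 + 0.47 × 16) = 0.59 × 20.5200 = 12.1068
delay to age 13: R₀ = 0.59 × (0.70 × 16) = 0.59 × 11.2000 = 6.6080
Higher: breed at age 12 (12.1068).

12.11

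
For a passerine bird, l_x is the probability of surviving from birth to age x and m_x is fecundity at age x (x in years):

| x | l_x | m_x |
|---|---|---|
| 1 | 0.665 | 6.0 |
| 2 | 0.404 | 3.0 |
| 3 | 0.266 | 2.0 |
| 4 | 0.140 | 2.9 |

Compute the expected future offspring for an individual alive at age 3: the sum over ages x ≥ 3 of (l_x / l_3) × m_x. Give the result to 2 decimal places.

l_3 = 0.266. Conditional survival from age 3 to x is l_x / l_3.
  x=3: (0.266/0.266) × 2.0 = 2.0000
  x=4: (0.140/0.266) × 2.9 = 1.5263
Sum = 2.0000 + 1.5263 = 3.5263

3.53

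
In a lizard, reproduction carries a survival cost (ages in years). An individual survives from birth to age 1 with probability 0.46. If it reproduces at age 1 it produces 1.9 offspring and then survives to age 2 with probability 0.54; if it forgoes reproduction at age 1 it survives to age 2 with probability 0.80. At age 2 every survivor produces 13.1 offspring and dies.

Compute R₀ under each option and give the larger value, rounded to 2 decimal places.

breed at age 1: R₀ = 0.46 × (1.9 + 0.54 × 13.1) = 0.46 × 8.9740 = 4.1280
delay to age 2: R₀ = 0.46 × (0.80 × 13.1) = 0.46 × 10.4800 = 4.8208
Higher: delay to age 2 (4.8208).

4.82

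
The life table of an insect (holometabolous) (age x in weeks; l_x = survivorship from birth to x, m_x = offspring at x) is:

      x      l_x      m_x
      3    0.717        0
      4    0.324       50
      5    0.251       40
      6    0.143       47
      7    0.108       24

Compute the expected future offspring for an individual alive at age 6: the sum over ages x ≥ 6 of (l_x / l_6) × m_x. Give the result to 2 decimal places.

l_6 = 0.143. Conditional survival from age 6 to x is l_x / l_6.
  x=6: (0.143/0.143) × 47 = 47.0000
  x=7: (0.108/0.143) × 24 = 18.1259
Sum = 47.0000 + 18.1259 = 65.1259

65.13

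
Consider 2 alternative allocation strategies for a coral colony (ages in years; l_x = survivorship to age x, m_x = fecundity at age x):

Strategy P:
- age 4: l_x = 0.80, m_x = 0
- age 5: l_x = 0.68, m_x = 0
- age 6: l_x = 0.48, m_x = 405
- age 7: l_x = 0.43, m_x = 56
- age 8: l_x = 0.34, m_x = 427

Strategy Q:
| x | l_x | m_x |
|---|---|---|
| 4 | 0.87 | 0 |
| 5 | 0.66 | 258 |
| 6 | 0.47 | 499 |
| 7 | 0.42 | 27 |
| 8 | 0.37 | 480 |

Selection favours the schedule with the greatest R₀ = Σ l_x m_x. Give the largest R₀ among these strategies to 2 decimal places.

Strategy P: R₀ = 0.80×0 + 0.68×0 + 0.48×405 + 0.43×56 + 0.34×427 = 363.6600
Strategy Q: R₀ = 0.87×0 + 0.66×258 + 0.47×499 + 0.42×27 + 0.37×480 = 593.7500
Highest R₀: strategy Q with 593.7500.

593.75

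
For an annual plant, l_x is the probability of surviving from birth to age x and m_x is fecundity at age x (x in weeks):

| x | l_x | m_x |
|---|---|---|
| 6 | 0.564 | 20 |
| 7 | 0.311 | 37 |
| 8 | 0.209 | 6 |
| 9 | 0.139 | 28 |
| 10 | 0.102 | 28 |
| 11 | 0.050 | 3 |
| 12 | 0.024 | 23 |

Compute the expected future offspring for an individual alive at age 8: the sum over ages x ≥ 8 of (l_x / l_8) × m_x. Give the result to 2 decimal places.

41.65

l_8 = 0.209. Conditional survival from age 8 to x is l_x / l_8.
  x=8: (0.209/0.209) × 6 = 6.0000
  x=9: (0.139/0.209) × 28 = 18.6220
  x=10: (0.102/0.209) × 28 = 13.6651
  x=11: (0.050/0.209) × 3 = 0.7177
  x=12: (0.024/0.209) × 23 = 2.6411
Sum = 6.0000 + 18.6220 + 13.6651 + 0.7177 + 2.6411 = 41.6459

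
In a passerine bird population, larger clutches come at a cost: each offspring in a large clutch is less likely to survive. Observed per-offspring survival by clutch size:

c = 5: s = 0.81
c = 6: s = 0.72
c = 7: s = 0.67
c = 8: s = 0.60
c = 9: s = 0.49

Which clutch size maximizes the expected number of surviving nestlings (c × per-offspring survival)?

8

Expected surviving nestlings = c × s(c):
  c=5: 5 × 0.81 = 4.050
  c=6: 6 × 0.72 = 4.320
  c=7: 7 × 0.67 = 4.690
  c=8: 8 × 0.60 = 4.800
  c=9: 9 × 0.49 = 4.410
Maximum at c = 8 (4.800 surviving nestlings).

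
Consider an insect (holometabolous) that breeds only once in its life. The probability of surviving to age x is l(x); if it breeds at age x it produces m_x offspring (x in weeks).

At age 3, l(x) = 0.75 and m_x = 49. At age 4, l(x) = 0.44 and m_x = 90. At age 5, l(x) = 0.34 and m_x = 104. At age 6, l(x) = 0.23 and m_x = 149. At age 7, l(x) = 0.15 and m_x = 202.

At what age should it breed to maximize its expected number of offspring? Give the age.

Expected offspring if breeding at age x = l(x) × m_x:
  age 3: 0.75 × 49 = 36.750
  age 4: 0.44 × 90 = 39.600
  age 5: 0.34 × 104 = 35.360
  age 6: 0.23 × 149 = 34.270
  age 7: 0.15 × 202 = 30.300
Maximum at age 4 (39.600).

4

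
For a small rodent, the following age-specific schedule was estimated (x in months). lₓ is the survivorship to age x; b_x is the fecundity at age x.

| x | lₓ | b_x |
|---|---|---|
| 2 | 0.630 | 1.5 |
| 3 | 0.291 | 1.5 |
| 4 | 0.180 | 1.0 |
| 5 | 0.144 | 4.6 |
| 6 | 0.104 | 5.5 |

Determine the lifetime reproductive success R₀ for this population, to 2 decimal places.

R₀ = Σ lₓ b_x:
  age 2: 0.630 × 1.5 = 0.9450
  age 3: 0.291 × 1.5 = 0.4365
  age 4: 0.180 × 1.0 = 0.1800
  age 5: 0.144 × 4.6 = 0.6624
  age 6: 0.104 × 5.5 = 0.5720
R₀ = 0.9450 + 0.4365 + 0.1800 + 0.6624 + 0.5720 = 2.7959

2.80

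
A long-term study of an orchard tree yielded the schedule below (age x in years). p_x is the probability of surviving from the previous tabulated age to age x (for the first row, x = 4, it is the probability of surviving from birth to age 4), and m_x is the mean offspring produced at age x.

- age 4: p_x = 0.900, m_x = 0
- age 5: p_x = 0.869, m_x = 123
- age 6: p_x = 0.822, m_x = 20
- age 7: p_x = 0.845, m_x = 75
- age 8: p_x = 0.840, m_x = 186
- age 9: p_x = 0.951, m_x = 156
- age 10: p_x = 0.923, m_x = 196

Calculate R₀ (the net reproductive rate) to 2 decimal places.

380.88

Survivorship from birth: l_x = p_4·p_5·…·p_x.
  l_4 = 0.90000
  l_5 = 0.78210
  l_6 = 0.64289
  l_7 = 0.54324
  l_8 = 0.45632
  l_9 = 0.43396
  l_10 = 0.40055
R₀ = Σ l_x m_x:
  age 4: 0.90000 × 0 = 0.0000
  age 5: 0.78210 × 123 = 96.1983
  age 6: 0.64289 × 20 = 12.8578
  age 7: 0.54324 × 75 = 40.7430
  age 8: 0.45632 × 186 = 84.8755
  age 9: 0.43396 × 156 = 67.6978
  age 10: 0.40055 × 196 = 78.5078
R₀ = 0.0000 + 96.1983 + 12.8578 + 40.7430 + 84.8755 + 67.6978 + 78.5078 = 380.8802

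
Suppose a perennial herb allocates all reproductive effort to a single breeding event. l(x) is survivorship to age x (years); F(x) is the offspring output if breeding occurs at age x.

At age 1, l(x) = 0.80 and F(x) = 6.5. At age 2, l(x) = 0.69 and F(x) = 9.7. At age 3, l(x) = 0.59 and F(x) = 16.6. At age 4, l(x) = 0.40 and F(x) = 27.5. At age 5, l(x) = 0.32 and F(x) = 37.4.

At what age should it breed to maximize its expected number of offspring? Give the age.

Expected offspring if breeding at age x = l(x) × F(x):
  age 1: 0.80 × 6.5 = 5.200
  age 2: 0.69 × 9.7 = 6.693
  age 3: 0.59 × 16.6 = 9.794
  age 4: 0.40 × 27.5 = 11.000
  age 5: 0.32 × 37.4 = 11.968
Maximum at age 5 (11.968).

5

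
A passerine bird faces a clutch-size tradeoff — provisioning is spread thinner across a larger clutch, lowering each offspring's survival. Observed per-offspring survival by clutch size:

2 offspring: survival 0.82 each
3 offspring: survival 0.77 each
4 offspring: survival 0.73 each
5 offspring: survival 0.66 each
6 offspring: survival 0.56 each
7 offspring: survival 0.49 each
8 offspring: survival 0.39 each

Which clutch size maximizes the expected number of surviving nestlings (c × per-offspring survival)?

Expected surviving nestlings = c × s(c):
  c=2: 2 × 0.82 = 1.640
  c=3: 3 × 0.77 = 2.310
  c=4: 4 × 0.73 = 2.920
  c=5: 5 × 0.66 = 3.300
  c=6: 6 × 0.56 = 3.360
  c=7: 7 × 0.49 = 3.430
  c=8: 8 × 0.39 = 3.120
Maximum at c = 7 (3.430 surviving nestlings).

7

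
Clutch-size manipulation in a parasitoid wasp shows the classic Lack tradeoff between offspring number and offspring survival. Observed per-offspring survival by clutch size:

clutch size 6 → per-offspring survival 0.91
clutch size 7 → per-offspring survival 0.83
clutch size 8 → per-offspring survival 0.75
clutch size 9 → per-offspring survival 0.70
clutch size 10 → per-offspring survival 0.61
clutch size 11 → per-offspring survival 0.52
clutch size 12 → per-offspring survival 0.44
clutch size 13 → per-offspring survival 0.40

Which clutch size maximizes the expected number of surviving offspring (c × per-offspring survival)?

Expected surviving offspring = c × s(c):
  c=6: 6 × 0.91 = 5.460
  c=7: 7 × 0.83 = 5.810
  c=8: 8 × 0.75 = 6.000
  c=9: 9 × 0.70 = 6.300
  c=10: 10 × 0.61 = 6.100
  c=11: 11 × 0.52 = 5.720
  c=12: 12 × 0.44 = 5.280
  c=13: 13 × 0.40 = 5.200
Maximum at c = 9 (6.300 surviving offspring).

9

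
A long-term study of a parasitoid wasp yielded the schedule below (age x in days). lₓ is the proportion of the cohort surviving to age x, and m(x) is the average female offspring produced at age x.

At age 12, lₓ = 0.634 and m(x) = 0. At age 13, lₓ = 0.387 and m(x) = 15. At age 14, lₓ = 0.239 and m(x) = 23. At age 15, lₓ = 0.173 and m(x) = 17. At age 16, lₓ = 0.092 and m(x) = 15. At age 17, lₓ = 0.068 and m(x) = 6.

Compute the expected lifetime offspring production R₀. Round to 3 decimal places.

16.031

R₀ = Σ lₓ m(x):
  age 12: 0.634 × 0 = 0.0000
  age 13: 0.387 × 15 = 5.8050
  age 14: 0.239 × 23 = 5.4970
  age 15: 0.173 × 17 = 2.9410
  age 16: 0.092 × 15 = 1.3800
  age 17: 0.068 × 6 = 0.4080
R₀ = 0.0000 + 5.8050 + 5.4970 + 2.9410 + 1.3800 + 0.4080 = 16.0310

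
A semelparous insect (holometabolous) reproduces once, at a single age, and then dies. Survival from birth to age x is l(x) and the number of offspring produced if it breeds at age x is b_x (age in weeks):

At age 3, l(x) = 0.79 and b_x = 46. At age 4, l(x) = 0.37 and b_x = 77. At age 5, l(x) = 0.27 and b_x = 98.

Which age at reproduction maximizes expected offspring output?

Expected offspring if breeding at age x = l(x) × b_x:
  age 3: 0.79 × 46 = 36.340
  age 4: 0.37 × 77 = 28.490
  age 5: 0.27 × 98 = 26.460
Maximum at age 3 (36.340).

3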